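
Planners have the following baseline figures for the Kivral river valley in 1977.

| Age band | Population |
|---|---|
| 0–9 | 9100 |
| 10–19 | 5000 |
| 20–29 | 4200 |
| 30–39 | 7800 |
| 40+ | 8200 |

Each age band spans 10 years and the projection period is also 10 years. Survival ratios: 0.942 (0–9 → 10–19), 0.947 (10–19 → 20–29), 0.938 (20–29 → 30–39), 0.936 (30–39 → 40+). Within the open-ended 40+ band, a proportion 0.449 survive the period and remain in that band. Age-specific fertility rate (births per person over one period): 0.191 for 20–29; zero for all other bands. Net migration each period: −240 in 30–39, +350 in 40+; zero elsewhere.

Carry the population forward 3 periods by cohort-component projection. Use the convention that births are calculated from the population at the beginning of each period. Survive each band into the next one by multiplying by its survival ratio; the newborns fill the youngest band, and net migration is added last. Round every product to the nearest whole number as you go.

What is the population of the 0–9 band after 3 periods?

1551

Numbering the bands 1..5 from youngest to oldest:
Period 1.
Births: 4200 × 0.191 = 802
Band 2: 9100 × 0.942 = 8572
Band 3: 5000 × 0.947 = 4735
Band 4: 4200 × 0.938 = 3940
Band 5: 7800 × 0.936 + 8200 × 0.449 = 7301 + 3682 = 10983
Net migration: Band 4 − 240 → 3700; Band 5 + 350 → 11333
End of period: [802, 8572, 4735, 3700, 11333]
Period 2.
Births: 4735 × 0.191 = 904
Band 2: 802 × 0.942 = 755
Band 3: 8572 × 0.947 = 8118
Band 4: 4735 × 0.938 = 4441
Band 5: 3700 × 0.936 + 11333 × 0.449 = 3463 + 5089 = 8552
Net migration: Band 4 − 240 → 4201; Band 5 + 350 → 8902
End of period: [904, 755, 8118, 4201, 8902]
Period 3.
Births: 8118 × 0.191 = 1551
Band 2: 904 × 0.942 = 852
Band 3: 755 × 0.947 = 715
Band 4: 8118 × 0.938 = 7615
Band 5: 4201 × 0.936 + 8902 × 0.449 = 3932 + 3997 = 7929
Net migration: Band 4 − 240 → 7375; Band 5 + 350 → 8279
End of period: [1551, 852, 715, 7375, 8279]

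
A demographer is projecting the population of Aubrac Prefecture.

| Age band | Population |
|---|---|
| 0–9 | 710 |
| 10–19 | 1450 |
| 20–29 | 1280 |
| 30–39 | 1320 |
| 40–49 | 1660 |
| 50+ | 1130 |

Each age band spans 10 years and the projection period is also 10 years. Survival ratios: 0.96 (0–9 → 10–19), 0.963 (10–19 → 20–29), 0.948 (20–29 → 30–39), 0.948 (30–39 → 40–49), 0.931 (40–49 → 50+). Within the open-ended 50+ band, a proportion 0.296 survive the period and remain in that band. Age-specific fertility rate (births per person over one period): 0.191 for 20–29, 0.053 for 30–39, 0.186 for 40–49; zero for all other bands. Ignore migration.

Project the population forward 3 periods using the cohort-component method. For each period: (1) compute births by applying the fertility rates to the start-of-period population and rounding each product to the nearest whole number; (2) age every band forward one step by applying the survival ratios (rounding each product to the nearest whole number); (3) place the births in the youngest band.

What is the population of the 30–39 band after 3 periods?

623

(Bands numbered youngest = 1 to oldest = 6.)
Period 1:
Births: 1280 × 0.191 = 244  |  1320 × 0.053 = 70  |  1660 × 0.186 = 309 → 623
Band 2: 710 × 0.96 = 682
Band 3: 1450 × 0.963 = 1396
Band 4: 1280 × 0.948 = 1213
Band 5: 1320 × 0.948 = 1251
Band 6: 1660 × 0.931 + 1130 × 0.296 = 1545 + 334 = 1879
Population now: 0–9=623, 10–19=682, 20–29=1396, 30–39=1213, 40–49=1251, 50+=1879
Period 2:
Births: 1396 × 0.191 = 267  |  1213 × 0.053 = 64  |  1251 × 0.186 = 233 → 564
Band 2: 623 × 0.96 = 598
Band 3: 682 × 0.963 = 657
Band 4: 1396 × 0.948 = 1323
Band 5: 1213 × 0.948 = 1150
Band 6: 1251 × 0.931 + 1879 × 0.296 = 1165 + 556 = 1721
Population now: 0–9=564, 10–19=598, 20–29=657, 30–39=1323, 40–49=1150, 50+=1721
Period 3:
Births: 657 × 0.191 = 125  |  1323 × 0.053 = 70  |  1150 × 0.186 = 214 → 409
Band 2: 564 × 0.96 = 541
Band 3: 598 × 0.963 = 576
Band 4: 657 × 0.948 = 623
Band 5: 1323 × 0.948 = 1254
Band 6: 1150 × 0.931 + 1721 × 0.296 = 1071 + 509 = 1580
Population now: 0–9=409, 10–19=541, 20–29=576, 30–39=623, 40–49=1254, 50+=1580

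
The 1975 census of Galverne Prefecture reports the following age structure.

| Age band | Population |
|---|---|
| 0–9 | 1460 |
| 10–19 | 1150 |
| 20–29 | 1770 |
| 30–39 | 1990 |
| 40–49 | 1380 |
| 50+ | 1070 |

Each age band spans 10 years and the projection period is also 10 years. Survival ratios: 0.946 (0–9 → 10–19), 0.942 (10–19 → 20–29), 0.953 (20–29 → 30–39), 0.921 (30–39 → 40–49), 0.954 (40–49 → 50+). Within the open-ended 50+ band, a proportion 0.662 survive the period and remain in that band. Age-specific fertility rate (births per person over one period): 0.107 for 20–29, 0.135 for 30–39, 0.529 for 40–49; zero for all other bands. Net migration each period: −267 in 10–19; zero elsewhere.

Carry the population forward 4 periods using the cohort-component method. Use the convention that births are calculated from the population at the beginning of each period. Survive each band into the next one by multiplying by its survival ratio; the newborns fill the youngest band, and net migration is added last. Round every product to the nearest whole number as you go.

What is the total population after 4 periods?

Period 1.
Births: 1770 × 0.107 = 189 ; 1990 × 0.135 = 269 ; 1380 × 0.529 = 730 → total 1188
10–19: 1460 × 0.946 = 1381
20–29: 1150 × 0.942 = 1083
30–39: 1770 × 0.953 = 1687
40–49: 1990 × 0.921 = 1833
50+: 1380 × 0.954 + 1070 × 0.662 = 1317 + 708 = 2025
Net migration: 10–19 − 267 → 1114
End of period: [1188, 1114, 1083, 1687, 1833, 2025]
Period 2.
Births: 1083 × 0.107 = 116 ; 1687 × 0.135 = 228 ; 1833 × 0.529 = 970 → total 1314
10–19: 1188 × 0.946 = 1124
20–29: 1114 × 0.942 = 1049
30–39: 1083 × 0.953 = 1032
40–49: 1687 × 0.921 = 1554
50+: 1833 × 0.954 + 2025 × 0.662 = 1749 + 1341 = 3090
Net migration: 10–19 − 267 → 857
End of period: [1314, 857, 1049, 1032, 1554, 3090]
Period 3.
Births: 1049 × 0.107 = 112 ; 1032 × 0.135 = 139 ; 1554 × 0.529 = 822 → total 1073
10–19: 1314 × 0.946 = 1243
20–29: 857 × 0.942 = 807
30–39: 1049 × 0.953 = 1000
40–49: 1032 × 0.921 = 950
50+: 1554 × 0.954 + 3090 × 0.662 = 1483 + 2046 = 3529
Net migration: 10–19 − 267 → 976
End of period: [1073, 976, 807, 1000, 950, 3529]
Period 4.
Births: 807 × 0.107 = 86 ; 1000 × 0.135 = 135 ; 950 × 0.529 = 503 → total 724
10–19: 1073 × 0.946 = 1015
20–29: 976 × 0.942 = 919
30–39: 807 × 0.953 = 769
40–49: 1000 × 0.921 = 921
50+: 950 × 0.954 + 3529 × 0.662 = 906 + 2336 = 3242
Net migration: 10–19 − 267 → 748
End of period: [724, 748, 919, 769, 921, 3242]
Total after period 4: 724 + 748 + 919 + 769 + 921 + 3242 = 7323

7323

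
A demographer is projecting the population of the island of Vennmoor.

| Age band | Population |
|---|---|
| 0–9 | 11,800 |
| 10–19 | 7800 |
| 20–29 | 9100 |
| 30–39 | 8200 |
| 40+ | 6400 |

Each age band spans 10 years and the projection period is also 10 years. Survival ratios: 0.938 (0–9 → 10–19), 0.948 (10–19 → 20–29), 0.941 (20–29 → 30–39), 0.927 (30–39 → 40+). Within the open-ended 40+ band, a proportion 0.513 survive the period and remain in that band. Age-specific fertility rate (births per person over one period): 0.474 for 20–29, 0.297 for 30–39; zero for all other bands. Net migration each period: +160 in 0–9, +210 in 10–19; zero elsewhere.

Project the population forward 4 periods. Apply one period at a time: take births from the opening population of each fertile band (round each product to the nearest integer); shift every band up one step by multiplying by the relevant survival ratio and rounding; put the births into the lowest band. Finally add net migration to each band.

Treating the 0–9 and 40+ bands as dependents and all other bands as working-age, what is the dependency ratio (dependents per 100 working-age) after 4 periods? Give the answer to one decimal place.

[period 1]
Births: 9100 × 0.474 = 4313 ; 8200 × 0.297 = 2435 → total 6748
10–19: 11800 × 0.938 = 11068
20–29: 7800 × 0.948 = 7394
30–39: 9100 × 0.941 = 8563
40+: 8200 × 0.927 + 6400 × 0.513 = 7601 + 3283 = 10884
Net migration: 0–9 + 160 → 6908; 10–19 + 210 → 11278
End of period: [6908, 11278, 7394, 8563, 10884]
[period 2]
Births: 7394 × 0.474 = 3505 ; 8563 × 0.297 = 2543 → total 6048
10–19: 6908 × 0.938 = 6480
20–29: 11278 × 0.948 = 10692
30–39: 7394 × 0.941 = 6958
40+: 8563 × 0.927 + 10884 × 0.513 = 7938 + 5583 = 13521
Net migration: 0–9 + 160 → 6208; 10–19 + 210 → 6690
End of period: [6208, 6690, 10692, 6958, 13521]
[period 3]
Births: 10692 × 0.474 = 5068 ; 6958 × 0.297 = 2067 → total 7135
10–19: 6208 × 0.938 = 5823
20–29: 6690 × 0.948 = 6342
30–39: 10692 × 0.941 = 10061
40+: 6958 × 0.927 + 13521 × 0.513 = 6450 + 6936 = 13386
Net migration: 0–9 + 160 → 7295; 10–19 + 210 → 6033
End of period: [7295, 6033, 6342, 10061, 13386]
[period 4]
Births: 6342 × 0.474 = 3006 ; 10061 × 0.297 = 2988 → total 5994
10–19: 7295 × 0.938 = 6843
20–29: 6033 × 0.948 = 5719
30–39: 6342 × 0.941 = 5968
40+: 10061 × 0.927 + 13386 × 0.513 = 9327 + 6867 = 16194
Net migration: 0–9 + 160 → 6154; 10–19 + 210 → 7053
End of period: [6154, 7053, 5719, 5968, 16194]
Dependents (band 0–9 + band 40+) = 6154 + 16194 = 22348; working-age = 18740; ratio = 22348/18740 × 100 = 119.3

119.3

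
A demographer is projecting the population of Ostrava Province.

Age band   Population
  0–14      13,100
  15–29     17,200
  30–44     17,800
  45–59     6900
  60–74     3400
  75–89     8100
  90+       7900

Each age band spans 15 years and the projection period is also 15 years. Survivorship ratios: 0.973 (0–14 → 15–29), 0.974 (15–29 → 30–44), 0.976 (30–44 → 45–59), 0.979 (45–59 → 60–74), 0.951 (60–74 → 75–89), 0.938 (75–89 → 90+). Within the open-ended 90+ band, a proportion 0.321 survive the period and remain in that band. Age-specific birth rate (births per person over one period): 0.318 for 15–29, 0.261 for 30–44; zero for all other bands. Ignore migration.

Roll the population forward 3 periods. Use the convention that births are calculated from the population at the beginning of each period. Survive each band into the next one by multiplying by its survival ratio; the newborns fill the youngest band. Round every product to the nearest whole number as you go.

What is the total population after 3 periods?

76499

[period 1]
Births: 17200 × 0.318 = 5470 ; 17800 × 0.261 = 4646 → total 10116
15–29: 13100 × 0.973 = 12746
30–44: 17200 × 0.974 = 16753
45–59: 17800 × 0.976 = 17373
60–74: 6900 × 0.979 = 6755
75–89: 3400 × 0.951 = 3233
90+: 8100 × 0.938 + 7900 × 0.321 = 7598 + 2536 = 10134
Giving 10116 / 12746 / 16753 / 17373 / 6755 / 3233 / 10134.
[period 2]
Births: 12746 × 0.318 = 4053 ; 16753 × 0.261 = 4373 → total 8426
15–29: 10116 × 0.973 = 9843
30–44: 12746 × 0.974 = 12415
45–59: 16753 × 0.976 = 16351
60–74: 17373 × 0.979 = 17008
75–89: 6755 × 0.951 = 6424
90+: 3233 × 0.938 + 10134 × 0.321 = 3033 + 3253 = 6286
Giving 8426 / 9843 / 12415 / 16351 / 17008 / 6424 / 6286.
[period 3]
Births: 9843 × 0.318 = 3130 ; 12415 × 0.261 = 3240 → total 6370
15–29: 8426 × 0.973 = 8198
30–44: 9843 × 0.974 = 9587
45–59: 12415 × 0.976 = 12117
60–74: 16351 × 0.979 = 16008
75–89: 17008 × 0.951 = 16175
90+: 6424 × 0.938 + 6286 × 0.321 = 6026 + 2018 = 8044
Giving 6370 / 8198 / 9587 / 12117 / 16008 / 16175 / 8044.
Total after period 3: 6370 + 8198 + 9587 + 12117 + 16008 + 16175 + 8044 = 76499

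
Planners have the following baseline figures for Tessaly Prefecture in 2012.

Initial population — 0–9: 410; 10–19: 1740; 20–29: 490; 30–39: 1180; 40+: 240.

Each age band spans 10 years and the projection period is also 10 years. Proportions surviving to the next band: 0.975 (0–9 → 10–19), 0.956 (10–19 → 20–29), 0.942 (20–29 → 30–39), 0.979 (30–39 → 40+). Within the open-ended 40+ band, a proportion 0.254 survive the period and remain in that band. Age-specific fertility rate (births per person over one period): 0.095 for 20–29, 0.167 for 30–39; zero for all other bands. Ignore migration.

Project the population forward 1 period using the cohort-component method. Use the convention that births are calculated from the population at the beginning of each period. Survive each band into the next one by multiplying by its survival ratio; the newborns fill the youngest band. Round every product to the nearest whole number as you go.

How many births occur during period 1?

244

Period 1.
Births: 490 * 0.095 = 47  |  1180 * 0.167 = 197 ⇒ total 244
10–19: 410 * 0.975 = 400
20–29: 1740 * 0.956 = 1663
30–39: 490 * 0.942 = 462
40+: 1180 * 0.979 + 240 * 0.254 = 1155 + 61 = 1216
Population now: 0–9=244, 10–19=400, 20–29=1663, 30–39=462, 40+=1216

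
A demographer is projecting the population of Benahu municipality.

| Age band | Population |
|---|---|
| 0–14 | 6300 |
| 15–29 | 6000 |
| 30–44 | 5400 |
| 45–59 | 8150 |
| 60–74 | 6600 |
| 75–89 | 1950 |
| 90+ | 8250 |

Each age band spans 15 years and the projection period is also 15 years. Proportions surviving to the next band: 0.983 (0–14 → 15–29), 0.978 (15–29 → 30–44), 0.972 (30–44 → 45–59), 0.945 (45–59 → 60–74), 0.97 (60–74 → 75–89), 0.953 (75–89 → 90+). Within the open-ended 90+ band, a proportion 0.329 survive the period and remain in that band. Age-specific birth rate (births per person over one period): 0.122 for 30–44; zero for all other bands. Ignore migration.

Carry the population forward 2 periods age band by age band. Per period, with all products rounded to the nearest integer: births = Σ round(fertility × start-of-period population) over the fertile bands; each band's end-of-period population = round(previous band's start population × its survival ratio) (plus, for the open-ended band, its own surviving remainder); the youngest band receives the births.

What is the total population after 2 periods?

33161

[period 1]
Births: 5400 × 0.122 = 659
15–29: 6300 × 0.983 = 6193
30–44: 6000 × 0.978 = 5868
45–59: 5400 × 0.972 = 5249
60–74: 8150 × 0.945 = 7702
75–89: 6600 × 0.97 = 6402
90+: 1950 × 0.953 + 8250 × 0.329 = 1858 + 2714 = 4572
→ [659, 6193, 5868, 5249, 7702, 6402, 4572]
[period 2]
Births: 5868 × 0.122 = 716
15–29: 659 × 0.983 = 648
30–44: 6193 × 0.978 = 6057
45–59: 5868 × 0.972 = 5704
60–74: 5249 × 0.945 = 4960
75–89: 7702 × 0.97 = 7471
90+: 6402 × 0.953 + 4572 × 0.329 = 6101 + 1504 = 7605
→ [716, 648, 6057, 5704, 4960, 7471, 7605]
Total after period 2: 716 + 648 + 6057 + 5704 + 4960 + 7471 + 7605 = 33161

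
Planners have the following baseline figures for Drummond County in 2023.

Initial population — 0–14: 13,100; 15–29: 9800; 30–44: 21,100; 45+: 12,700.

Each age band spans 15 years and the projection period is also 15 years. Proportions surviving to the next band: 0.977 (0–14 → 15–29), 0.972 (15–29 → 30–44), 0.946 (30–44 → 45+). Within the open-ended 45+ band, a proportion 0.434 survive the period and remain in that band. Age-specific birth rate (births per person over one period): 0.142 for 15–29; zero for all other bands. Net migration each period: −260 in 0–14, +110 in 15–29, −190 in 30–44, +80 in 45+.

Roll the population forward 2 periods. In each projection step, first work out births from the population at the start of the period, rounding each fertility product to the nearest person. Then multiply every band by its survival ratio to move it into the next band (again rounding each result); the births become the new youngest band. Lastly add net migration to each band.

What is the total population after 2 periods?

35149

— Period 1 —
Births: 9800 × 0.142 = 1392
15–29: 13100 × 0.977 = 12799
30–44: 9800 × 0.972 = 9526
45+: 21100 × 0.946 + 12700 × 0.434 = 19961 + 5512 = 25473
Net migration: 0–14 − 260 → 1132; 15–29 + 110 → 12909; 30–44 − 190 → 9336; 45+ + 80 → 25553
Population now: 0–14=1132, 15–29=12909, 30–44=9336, 45+=25553
— Period 2 —
Births: 12909 × 0.142 = 1833
15–29: 1132 × 0.977 = 1106
30–44: 12909 × 0.972 = 12548
45+: 9336 × 0.946 + 25553 × 0.434 = 8832 + 11090 = 19922
Net migration: 0–14 − 260 → 1573; 15–29 + 110 → 1216; 30–44 − 190 → 12358; 45+ + 80 → 20002
Population now: 0–14=1573, 15–29=1216, 30–44=12358, 45+=20002
Total after period 2: 1573 + 1216 + 12358 + 20002 = 35149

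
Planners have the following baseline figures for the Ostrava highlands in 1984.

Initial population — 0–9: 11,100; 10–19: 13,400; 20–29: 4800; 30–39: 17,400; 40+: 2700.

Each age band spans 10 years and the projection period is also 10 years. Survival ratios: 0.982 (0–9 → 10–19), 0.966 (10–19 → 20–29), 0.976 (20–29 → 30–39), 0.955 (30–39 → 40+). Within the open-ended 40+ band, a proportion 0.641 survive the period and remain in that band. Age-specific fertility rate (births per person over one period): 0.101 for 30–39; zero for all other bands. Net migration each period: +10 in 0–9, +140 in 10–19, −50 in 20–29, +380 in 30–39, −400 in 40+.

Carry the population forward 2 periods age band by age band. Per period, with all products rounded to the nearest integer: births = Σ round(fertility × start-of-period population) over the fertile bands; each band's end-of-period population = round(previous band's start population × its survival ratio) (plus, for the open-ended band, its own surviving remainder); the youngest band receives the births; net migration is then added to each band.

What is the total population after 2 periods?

Let band 1 be 0–9 through band 5 = 40+.
After projecting period 1:
Births: 17400 × 0.101 = 1757
Band 2: 11100 × 0.982 = 10900
Band 3: 13400 × 0.966 = 12944
Band 4: 4800 × 0.976 = 4685
Band 5: 17400 × 0.955 + 2700 × 0.641 = 16617 + 1731 = 18348
Net migration: Band 1 + 10 → 1767; Band 2 + 140 → 11040; Band 3 − 50 → 12894; Band 4 + 380 → 5065; Band 5 − 400 → 17948
Giving 1767 / 11040 / 12894 / 5065 / 17948.
After projecting period 2:
Births: 5065 × 0.101 = 512
Band 2: 1767 × 0.982 = 1735
Band 3: 11040 × 0.966 = 10665
Band 4: 12894 × 0.976 = 12585
Band 5: 5065 × 0.955 + 17948 × 0.641 = 4837 + 11505 = 16342
Net migration: Band 1 + 10 → 522; Band 2 + 140 → 1875; Band 3 − 50 → 10615; Band 4 + 380 → 12965; Band 5 − 400 → 15942
Giving 522 / 1875 / 10615 / 12965 / 15942.
Total after period 2: 522 + 1875 + 10615 + 12965 + 15942 = 41919

41919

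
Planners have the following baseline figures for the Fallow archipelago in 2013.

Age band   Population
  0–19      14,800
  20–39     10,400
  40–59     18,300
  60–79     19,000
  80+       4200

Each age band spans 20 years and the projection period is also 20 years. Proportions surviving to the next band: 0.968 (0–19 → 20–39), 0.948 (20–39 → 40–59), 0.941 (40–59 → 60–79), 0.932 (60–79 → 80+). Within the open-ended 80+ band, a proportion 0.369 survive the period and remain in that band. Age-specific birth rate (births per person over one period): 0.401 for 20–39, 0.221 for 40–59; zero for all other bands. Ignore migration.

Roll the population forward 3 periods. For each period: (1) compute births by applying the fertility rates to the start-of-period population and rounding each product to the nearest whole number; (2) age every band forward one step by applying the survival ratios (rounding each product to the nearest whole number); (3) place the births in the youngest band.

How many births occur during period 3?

Call the groups 1 to 5, youngest first.
[period 1]
Births: 10400 * 0.401 = 4170, 18300 * 0.221 = 4044 ⇒ total 8214
Group 2: 14800 * 0.968 = 14326
Group 3: 10400 * 0.948 = 9859
Group 4: 18300 * 0.941 = 17220
Group 5: 19000 * 0.932 + 4200 * 0.369 = 17708 + 1550 = 19258
End of period: [8214, 14326, 9859, 17220, 19258]
[period 2]
Births: 14326 * 0.401 = 5745, 9859 * 0.221 = 2179 ⇒ total 7924
Group 2: 8214 * 0.968 = 7951
Group 3: 14326 * 0.948 = 13581
Group 4: 9859 * 0.941 = 9277
Group 5: 17220 * 0.932 + 19258 * 0.369 = 16049 + 7106 = 23155
End of period: [7924, 7951, 13581, 9277, 23155]
[period 3]
Births: 7951 * 0.401 = 3188, 13581 * 0.221 = 3001 ⇒ total 6189
Group 2: 7924 * 0.968 = 7670
Group 3: 7951 * 0.948 = 7538
Group 4: 13581 * 0.941 = 12780
Group 5: 9277 * 0.932 + 23155 * 0.369 = 8646 + 8544 = 17190
End of period: [6189, 7670, 7538, 12780, 17190]

6189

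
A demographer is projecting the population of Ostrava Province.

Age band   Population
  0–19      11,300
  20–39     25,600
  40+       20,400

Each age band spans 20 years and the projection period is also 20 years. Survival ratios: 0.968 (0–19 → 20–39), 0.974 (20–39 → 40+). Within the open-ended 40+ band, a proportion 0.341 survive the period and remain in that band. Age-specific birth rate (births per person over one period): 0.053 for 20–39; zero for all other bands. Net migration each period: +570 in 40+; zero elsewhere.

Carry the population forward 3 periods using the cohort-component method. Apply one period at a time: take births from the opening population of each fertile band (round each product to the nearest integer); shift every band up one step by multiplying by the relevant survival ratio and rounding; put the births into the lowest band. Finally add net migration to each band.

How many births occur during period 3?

70

[period 1]
Births: 25600 × 0.053 = 1357
20–39: 11300 × 0.968 = 10938
40+: 25600 × 0.974 + 20400 × 0.341 = 24934 + 6956 = 31890
Net migration: 40+ + 570 → 32460
→ [1357, 10938, 32460]
[period 2]
Births: 10938 × 0.053 = 580
20–39: 1357 × 0.968 = 1314
40+: 10938 × 0.974 + 32460 × 0.341 = 10654 + 11069 = 21723
Net migration: 40+ + 570 → 22293
→ [580, 1314, 22293]
[period 3]
Births: 1314 × 0.053 = 70
20–39: 580 × 0.968 = 561
40+: 1314 × 0.974 + 22293 × 0.341 = 1280 + 7602 = 8882
Net migration: 40+ + 570 → 9452
→ [70, 561, 9452]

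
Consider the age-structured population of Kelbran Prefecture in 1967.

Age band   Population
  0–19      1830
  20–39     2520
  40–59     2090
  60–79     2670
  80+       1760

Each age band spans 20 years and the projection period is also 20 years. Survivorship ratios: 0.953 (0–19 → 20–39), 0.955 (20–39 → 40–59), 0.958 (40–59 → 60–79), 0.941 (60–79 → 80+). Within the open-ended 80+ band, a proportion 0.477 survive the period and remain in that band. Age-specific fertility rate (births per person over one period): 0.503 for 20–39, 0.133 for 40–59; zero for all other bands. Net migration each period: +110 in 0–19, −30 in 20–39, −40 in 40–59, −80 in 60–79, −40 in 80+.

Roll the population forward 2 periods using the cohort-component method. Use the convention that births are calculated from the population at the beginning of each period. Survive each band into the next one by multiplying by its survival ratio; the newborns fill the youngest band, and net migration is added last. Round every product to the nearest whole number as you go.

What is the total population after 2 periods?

9969

[period 1]
Births: 2520 × 0.503 = 1268 ; 2090 × 0.133 = 278 → 1546
20–39: 1830 × 0.953 = 1744
40–59: 2520 × 0.955 = 2407
60–79: 2090 × 0.958 = 2002
80+: 2670 × 0.941 + 1760 × 0.477 = 2512 + 840 = 3352
Net migration: 0–19 + 110 → 1656; 20–39 − 30 → 1714; 40–59 − 40 → 2367; 60–79 − 80 → 1922; 80+ − 40 → 3312
Giving 1656 / 1714 / 2367 / 1922 / 3312.
[period 2]
Births: 1714 × 0.503 = 862 ; 2367 × 0.133 = 315 → 1177
20–39: 1656 × 0.953 = 1578
40–59: 1714 × 0.955 = 1637
60–79: 2367 × 0.958 = 2268
80+: 1922 × 0.941 + 3312 × 0.477 = 1809 + 1580 = 3389
Net migration: 0–19 + 110 → 1287; 20–39 − 30 → 1548; 40–59 − 40 → 1597; 60–79 − 80 → 2188; 80+ − 40 → 3349
Giving 1287 / 1548 / 1597 / 2188 / 3349.
Total after period 2: 1287 + 1548 + 1597 + 2188 + 3349 = 9969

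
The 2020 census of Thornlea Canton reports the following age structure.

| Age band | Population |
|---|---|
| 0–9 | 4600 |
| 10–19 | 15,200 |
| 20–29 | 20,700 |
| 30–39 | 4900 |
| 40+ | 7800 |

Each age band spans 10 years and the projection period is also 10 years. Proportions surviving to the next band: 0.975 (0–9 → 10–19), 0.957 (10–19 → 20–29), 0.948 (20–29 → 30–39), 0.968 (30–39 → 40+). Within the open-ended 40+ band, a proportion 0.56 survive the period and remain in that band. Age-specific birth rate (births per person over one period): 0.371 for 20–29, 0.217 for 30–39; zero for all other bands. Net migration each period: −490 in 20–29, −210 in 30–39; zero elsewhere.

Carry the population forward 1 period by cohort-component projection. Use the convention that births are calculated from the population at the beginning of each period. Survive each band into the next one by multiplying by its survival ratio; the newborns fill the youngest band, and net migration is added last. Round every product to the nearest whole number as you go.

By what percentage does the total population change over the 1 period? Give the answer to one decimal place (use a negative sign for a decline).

4.9

Call the groups 1 to 5, youngest first.
— Period 1 —
Births: 20700 × 0.371 = 7680  |  4900 × 0.217 = 1063 ⇒ total 8743
Group 2: 4600 × 0.975 = 4485
Group 3: 15200 × 0.957 = 14546
Group 4: 20700 × 0.948 = 19624
Group 5: 4900 × 0.968 + 7800 × 0.56 = 4743 + 4368 = 9111
Net migration: Group 3 − 490 → 14056; Group 4 − 210 → 19414
Population now: 0–9=8743, 10–19=4485, 20–29=14056, 30–39=19414, 40+=9111
Total: 53200 → 55809; change = 2609; percentage change = 4.9%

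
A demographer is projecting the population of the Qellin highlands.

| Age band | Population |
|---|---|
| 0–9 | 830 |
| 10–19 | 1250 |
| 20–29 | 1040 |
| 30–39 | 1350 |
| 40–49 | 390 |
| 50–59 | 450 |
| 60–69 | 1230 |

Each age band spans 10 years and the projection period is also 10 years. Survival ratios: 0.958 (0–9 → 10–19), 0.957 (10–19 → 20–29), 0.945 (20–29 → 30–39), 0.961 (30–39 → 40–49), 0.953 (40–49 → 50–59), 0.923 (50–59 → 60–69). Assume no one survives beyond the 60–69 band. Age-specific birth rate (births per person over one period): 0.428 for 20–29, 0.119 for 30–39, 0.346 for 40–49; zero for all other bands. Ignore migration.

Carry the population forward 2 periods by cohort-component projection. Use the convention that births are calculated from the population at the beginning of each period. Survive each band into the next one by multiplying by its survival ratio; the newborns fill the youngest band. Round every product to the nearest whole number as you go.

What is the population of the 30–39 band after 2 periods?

1130

After projecting period 1:
Births: 1040 × 0.428 = 445 ; 1350 × 0.119 = 161 ; 390 × 0.346 = 135 → total 741
10–19: 830 × 0.958 = 795
20–29: 1250 × 0.957 = 1196
30–39: 1040 × 0.945 = 983
40–49: 1350 × 0.961 = 1297
50–59: 390 × 0.953 = 372
60–69: 450 × 0.923 = 415
→ [741, 795, 1196, 983, 1297, 372, 415]
After projecting period 2:
Births: 1196 × 0.428 = 512 ; 983 × 0.119 = 117 ; 1297 × 0.346 = 449 → total 1078
10–19: 741 × 0.958 = 710
20–29: 795 × 0.957 = 761
30–39: 1196 × 0.945 = 1130
40–49: 983 × 0.961 = 945
50–59: 1297 × 0.953 = 1236
60–69: 372 × 0.923 = 343
→ [1078, 710, 761, 1130, 945, 1236, 343]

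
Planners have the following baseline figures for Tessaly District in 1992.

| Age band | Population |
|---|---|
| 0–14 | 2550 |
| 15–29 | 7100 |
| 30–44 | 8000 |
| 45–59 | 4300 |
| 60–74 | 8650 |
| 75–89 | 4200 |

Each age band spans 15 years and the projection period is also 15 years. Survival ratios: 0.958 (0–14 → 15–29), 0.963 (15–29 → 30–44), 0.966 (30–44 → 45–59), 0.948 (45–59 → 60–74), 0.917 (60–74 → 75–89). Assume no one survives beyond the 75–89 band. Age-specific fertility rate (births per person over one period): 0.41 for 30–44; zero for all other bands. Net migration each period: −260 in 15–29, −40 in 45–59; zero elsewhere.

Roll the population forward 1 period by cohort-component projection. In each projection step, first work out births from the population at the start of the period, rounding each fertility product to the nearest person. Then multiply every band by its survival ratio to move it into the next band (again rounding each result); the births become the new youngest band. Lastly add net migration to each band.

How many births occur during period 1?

Numbering the bands 1..6 from youngest to oldest:
Period 1:
Births: 8000 * 0.41 = 3280
Band 2: 2550 * 0.958 = 2443
Band 3: 7100 * 0.963 = 6837
Band 4: 8000 * 0.966 = 7728
Band 5: 4300 * 0.948 = 4076
Band 6: 8650 * 0.917 = 7932
Net migration: Band 2 − 260 → 2183; Band 4 − 40 → 7688
Giving 3280 / 2183 / 6837 / 7688 / 4076 / 7932.

3280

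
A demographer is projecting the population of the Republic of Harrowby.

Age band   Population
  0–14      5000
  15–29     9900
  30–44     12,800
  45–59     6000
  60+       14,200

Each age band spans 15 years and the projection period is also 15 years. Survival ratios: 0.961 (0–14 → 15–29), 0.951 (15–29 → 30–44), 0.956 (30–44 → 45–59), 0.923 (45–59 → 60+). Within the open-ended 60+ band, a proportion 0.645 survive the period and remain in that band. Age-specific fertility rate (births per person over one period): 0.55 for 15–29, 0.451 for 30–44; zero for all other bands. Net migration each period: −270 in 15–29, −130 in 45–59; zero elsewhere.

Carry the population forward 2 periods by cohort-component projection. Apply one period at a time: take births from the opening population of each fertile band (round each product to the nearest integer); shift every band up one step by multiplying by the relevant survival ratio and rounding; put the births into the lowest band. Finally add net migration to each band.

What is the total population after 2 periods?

[period 1]
Births: 9900 × 0.55 = 5445  |  12800 × 0.451 = 5773 → 11218
15–29: 5000 × 0.961 = 4805
30–44: 9900 × 0.951 = 9415
45–59: 12800 × 0.956 = 12237
60+: 6000 × 0.923 + 14200 × 0.645 = 5538 + 9159 = 14697
Net migration: 15–29 − 270 → 4535; 45–59 − 130 → 12107
Giving 11218 / 4535 / 9415 / 12107 / 14697.
[period 2]
Births: 4535 × 0.55 = 2494  |  9415 × 0.451 = 4246 → 6740
15–29: 11218 × 0.961 = 10780
30–44: 4535 × 0.951 = 4313
45–59: 9415 × 0.956 = 9001
60+: 12107 × 0.923 + 14697 × 0.645 = 11175 + 9480 = 20655
Net migration: 15–29 − 270 → 10510; 45–59 − 130 → 8871
Giving 6740 / 10510 / 4313 / 8871 / 20655.
Total after period 2: 6740 + 10510 + 4313 + 8871 + 20655 = 51089

51089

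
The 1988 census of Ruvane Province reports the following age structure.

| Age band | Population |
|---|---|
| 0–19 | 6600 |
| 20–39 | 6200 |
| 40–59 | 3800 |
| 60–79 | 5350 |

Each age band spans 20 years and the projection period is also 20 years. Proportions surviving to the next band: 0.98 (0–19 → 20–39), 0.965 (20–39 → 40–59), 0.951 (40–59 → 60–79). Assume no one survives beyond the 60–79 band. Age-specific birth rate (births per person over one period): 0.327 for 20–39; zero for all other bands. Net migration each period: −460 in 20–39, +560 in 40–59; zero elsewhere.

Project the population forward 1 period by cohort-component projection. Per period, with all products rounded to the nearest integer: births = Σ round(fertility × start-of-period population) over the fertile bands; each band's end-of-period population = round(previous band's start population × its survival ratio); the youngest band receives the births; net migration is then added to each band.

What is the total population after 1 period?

— Period 1 —
Births: 6200 * 0.327 = 2027
20–39: 6600 * 0.98 = 6468
40–59: 6200 * 0.965 = 5983
60–79: 3800 * 0.951 = 3614
Net migration: 20–39 − 460 → 6008; 40–59 + 560 → 6543
End of period: [2027, 6008, 6543, 3614]
Total after period 1: 2027 + 6008 + 6543 + 3614 = 18192

18192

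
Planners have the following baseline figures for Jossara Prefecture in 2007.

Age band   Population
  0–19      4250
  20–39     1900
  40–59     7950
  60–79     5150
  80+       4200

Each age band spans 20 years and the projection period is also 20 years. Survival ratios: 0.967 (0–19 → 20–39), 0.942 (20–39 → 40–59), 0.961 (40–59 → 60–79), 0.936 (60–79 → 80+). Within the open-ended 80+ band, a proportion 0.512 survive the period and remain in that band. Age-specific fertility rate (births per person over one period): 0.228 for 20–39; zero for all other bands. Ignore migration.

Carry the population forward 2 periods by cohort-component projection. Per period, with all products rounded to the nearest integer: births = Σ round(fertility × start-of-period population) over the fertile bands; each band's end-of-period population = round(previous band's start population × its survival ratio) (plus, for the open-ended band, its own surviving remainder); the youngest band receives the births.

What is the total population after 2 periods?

17668

[period 1]
Births: 1900 × 0.228 = 433
20–39: 4250 × 0.967 = 4110
40–59: 1900 × 0.942 = 1790
60–79: 7950 × 0.961 = 7640
80+: 5150 × 0.936 + 4200 × 0.512 = 4820 + 2150 = 6970
→ [433, 4110, 1790, 7640, 6970]
[period 2]
Births: 4110 × 0.228 = 937
20–39: 433 × 0.967 = 419
40–59: 4110 × 0.942 = 3872
60–79: 1790 × 0.961 = 1720
80+: 7640 × 0.936 + 6970 × 0.512 = 7151 + 3569 = 10720
→ [937, 419, 3872, 1720, 10720]
Total after period 2: 937 + 419 + 3872 + 1720 + 10720 = 17668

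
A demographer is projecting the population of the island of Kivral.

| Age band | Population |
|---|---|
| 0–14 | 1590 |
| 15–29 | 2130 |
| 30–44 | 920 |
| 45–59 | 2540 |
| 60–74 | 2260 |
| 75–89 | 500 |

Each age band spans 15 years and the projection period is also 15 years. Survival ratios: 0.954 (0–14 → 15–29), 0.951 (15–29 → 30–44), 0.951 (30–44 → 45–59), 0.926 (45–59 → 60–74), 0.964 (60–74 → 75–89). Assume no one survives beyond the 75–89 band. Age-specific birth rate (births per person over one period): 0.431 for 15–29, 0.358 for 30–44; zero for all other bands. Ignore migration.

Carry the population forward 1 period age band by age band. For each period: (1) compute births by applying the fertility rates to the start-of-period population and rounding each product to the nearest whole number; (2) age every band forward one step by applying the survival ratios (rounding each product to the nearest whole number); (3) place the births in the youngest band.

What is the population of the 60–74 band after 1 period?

Numbering the groups 1..6 from youngest to oldest:
Period 1.
Births: 2130 × 0.431 = 918  |  920 × 0.358 = 329 ⇒ total 1247
Group 2: 1590 × 0.954 = 1517
Group 3: 2130 × 0.951 = 2026
Group 4: 920 × 0.951 = 875
Group 5: 2540 × 0.926 = 2352
Group 6: 2260 × 0.964 = 2179
Giving 1247 / 1517 / 2026 / 875 / 2352 / 2179.

2352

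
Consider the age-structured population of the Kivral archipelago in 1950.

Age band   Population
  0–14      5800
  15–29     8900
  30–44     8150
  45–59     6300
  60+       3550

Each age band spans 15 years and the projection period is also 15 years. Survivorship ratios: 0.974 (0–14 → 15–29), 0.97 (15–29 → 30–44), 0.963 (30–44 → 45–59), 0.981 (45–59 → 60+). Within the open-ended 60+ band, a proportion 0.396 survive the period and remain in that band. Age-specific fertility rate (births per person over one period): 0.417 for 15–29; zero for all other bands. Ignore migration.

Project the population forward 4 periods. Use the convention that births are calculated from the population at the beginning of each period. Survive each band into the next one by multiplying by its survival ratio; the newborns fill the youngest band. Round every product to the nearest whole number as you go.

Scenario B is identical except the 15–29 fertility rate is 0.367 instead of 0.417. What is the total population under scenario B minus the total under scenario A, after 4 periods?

After projecting period 1:
Births: 8900 × 0.417 = 3711
15–29: 5800 × 0.974 = 5649
30–44: 8900 × 0.97 = 8633
45–59: 8150 × 0.963 = 7848
60+: 6300 × 0.981 + 3550 × 0.396 = 6180 + 1406 = 7586
Population now: 0–14=3711, 15–29=5649, 30–44=8633, 45–59=7848, 60+=7586
After projecting period 2:
Births: 5649 × 0.417 = 2356
15–29: 3711 × 0.974 = 3615
30–44: 5649 × 0.97 = 5480
45–59: 8633 × 0.963 = 8314
60+: 7848 × 0.981 + 7586 × 0.396 = 7699 + 3004 = 10703
Population now: 0–14=2356, 15–29=3615, 30–44=5480, 45–59=8314, 60+=10703
After projecting period 3:
Births: 3615 × 0.417 = 1507
15–29: 2356 × 0.974 = 2295
30–44: 3615 × 0.97 = 3507
45–59: 5480 × 0.963 = 5277
60+: 8314 × 0.981 + 10703 × 0.396 = 8156 + 4238 = 12394
Population now: 0–14=1507, 15–29=2295, 30–44=3507, 45–59=5277, 60+=12394
After projecting period 4:
Births: 2295 × 0.417 = 957
15–29: 1507 × 0.974 = 1468
30–44: 2295 × 0.97 = 2226
45–59: 3507 × 0.963 = 3377
60+: 5277 × 0.981 + 12394 × 0.396 = 5177 + 4908 = 10085
Population now: 0–14=957, 15–29=1468, 30–44=2226, 45–59=3377, 60+=10085
Scenario A total after 4 periods: 18113
Scenario B projection —
After projecting period 1:
Births: 8900 × 0.367 = 3266
15–29: 5800 × 0.974 = 5649
30–44: 8900 × 0.97 = 8633
45–59: 8150 × 0.963 = 7848
60+: 6300 × 0.981 + 3550 × 0.396 = 6180 + 1406 = 7586
Population now: 0–14=3266, 15–29=5649, 30–44=8633, 45–59=7848, 60+=7586
After projecting period 2:
Births: 5649 × 0.367 = 2073
15–29: 3266 × 0.974 = 3181
30–44: 5649 × 0.97 = 5480
45–59: 8633 × 0.963 = 8314
60+: 7848 × 0.981 + 7586 × 0.396 = 7699 + 3004 = 10703
Population now: 0–14=2073, 15–29=3181, 30–44=5480, 45–59=8314, 60+=10703
After projecting period 3:
Births: 3181 × 0.367 = 1167
15–29: 2073 × 0.974 = 2019
30–44: 3181 × 0.97 = 3086
45–59: 5480 × 0.963 = 5277
60+: 8314 × 0.981 + 10703 × 0.396 = 8156 + 4238 = 12394
Population now: 0–14=1167, 15–29=2019, 30–44=3086, 45–59=5277, 60+=12394
After projecting period 4:
Births: 2019 × 0.367 = 741
15–29: 1167 × 0.974 = 1137
30–44: 2019 × 0.97 = 1958
45–59: 3086 × 0.963 = 2972
60+: 5277 × 0.981 + 12394 × 0.396 = 5177 + 4908 = 10085
Population now: 0–14=741, 15–29=1137, 30–44=1958, 45–59=2972, 60+=10085
Scenario B total after 4 periods: 16893
Difference B − A = 16893 − 18113 = -1220

-1220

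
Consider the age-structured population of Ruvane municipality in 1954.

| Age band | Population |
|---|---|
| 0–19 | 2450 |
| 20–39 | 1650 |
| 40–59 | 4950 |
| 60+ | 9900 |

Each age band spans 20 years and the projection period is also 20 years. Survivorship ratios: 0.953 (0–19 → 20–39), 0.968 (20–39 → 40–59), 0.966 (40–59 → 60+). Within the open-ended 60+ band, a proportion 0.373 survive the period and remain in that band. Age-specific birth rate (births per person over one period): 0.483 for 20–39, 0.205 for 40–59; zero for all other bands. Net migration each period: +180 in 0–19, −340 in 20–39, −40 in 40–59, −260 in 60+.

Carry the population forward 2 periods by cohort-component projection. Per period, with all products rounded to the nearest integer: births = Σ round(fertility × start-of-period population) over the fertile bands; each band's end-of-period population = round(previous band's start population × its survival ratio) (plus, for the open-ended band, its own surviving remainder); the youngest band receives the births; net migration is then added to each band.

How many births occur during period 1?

1812

Call the groups 1 to 4, youngest first.
— Period 1 —
Births: 1650 * 0.483 = 797 ; 4950 * 0.205 = 1015 → total 1812
Group 2: 2450 * 0.953 = 2335
Group 3: 1650 * 0.968 = 1597
Group 4: 4950 * 0.966 + 9900 * 0.373 = 4782 + 3693 = 8475
Net migration: Group 1 + 180 → 1992; Group 2 − 340 → 1995; Group 3 − 40 → 1557; Group 4 − 260 → 8215
Population now: 0–19=1992, 20–39=1995, 40–59=1557, 60+=8215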